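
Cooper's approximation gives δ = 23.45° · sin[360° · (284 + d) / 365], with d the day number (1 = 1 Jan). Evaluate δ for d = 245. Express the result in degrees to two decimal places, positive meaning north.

+7.34°

360 × (284 + 245) / 365 = 521.753°; sin(521.753°) = 0.3131.
δ = 23.45 × 0.3131 = 7.342° ≈ +7.34°.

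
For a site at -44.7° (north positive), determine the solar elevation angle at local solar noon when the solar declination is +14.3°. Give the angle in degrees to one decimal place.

31.0°

At local solar noon the hour angle is zero, so the elevation is 90° − |φ − δ| = 90° − |-44.7° − (14.3°)| = 90° − 59.0° = 31.0°.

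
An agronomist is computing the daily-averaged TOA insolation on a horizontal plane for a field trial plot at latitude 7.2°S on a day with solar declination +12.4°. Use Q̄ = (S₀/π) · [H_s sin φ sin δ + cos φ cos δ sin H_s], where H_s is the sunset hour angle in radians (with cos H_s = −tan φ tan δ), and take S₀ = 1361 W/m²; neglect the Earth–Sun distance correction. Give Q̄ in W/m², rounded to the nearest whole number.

The sunset hour angle satisfies cos H_s = −tan φ tan δ = 0.0278, giving H_s = 88.41°. In radians, H_s = 1.5430.
H_s sin φ sin δ = 1.5430 × -0.1253 × 0.2147 = -0.0415.
cos φ cos δ sin H_s = 0.9921 × 0.9767 × 0.9996 = 0.9686.
Q̄ = (1361/π) × (-0.0415 + 0.9686) = 433.22 × 0.9271 = 401.64 W/m².

402 W/m²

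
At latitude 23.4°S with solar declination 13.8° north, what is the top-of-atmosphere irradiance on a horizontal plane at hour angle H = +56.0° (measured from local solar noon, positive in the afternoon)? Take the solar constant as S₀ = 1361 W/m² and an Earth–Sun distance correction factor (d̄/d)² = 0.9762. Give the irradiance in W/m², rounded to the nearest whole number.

cos θ_z = sin φ sin δ + cos φ cos δ cos H = (-0.3971)(0.2385) + (0.9178)(0.9711)(0.5592) = 0.4037.
Top-of-atmosphere irradiance = S₀ (d̄/d)² cos θ_z = 1361 × 0.9762 × 0.4037 = 536.36 W/m².

536 W/m²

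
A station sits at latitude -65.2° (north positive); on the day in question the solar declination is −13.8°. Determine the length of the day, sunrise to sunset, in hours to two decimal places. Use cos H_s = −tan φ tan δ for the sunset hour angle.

The sunset hour angle satisfies cos H_s = −tan φ tan δ = -0.5316, giving H_s = 122.11°.
Day length = 2 H_s / 15° h⁻¹ = 244.22° / 15 = 16.281 h.

16.28 hours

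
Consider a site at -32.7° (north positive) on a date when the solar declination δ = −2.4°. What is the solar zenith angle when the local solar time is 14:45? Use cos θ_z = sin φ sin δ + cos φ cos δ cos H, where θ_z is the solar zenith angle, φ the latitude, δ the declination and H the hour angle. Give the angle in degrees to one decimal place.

Hour angle H = 15° × (14.75 − 12) = 41.25°.
With φ = -32.7°, δ = -2.4°, H = 41.25°: sin φ sin δ = 0.0226, cos φ cos δ cos H = 0.6321, so cos θ_z = 0.6547.
θ_z = arccos(0.6547) = 49.10°.

49.1°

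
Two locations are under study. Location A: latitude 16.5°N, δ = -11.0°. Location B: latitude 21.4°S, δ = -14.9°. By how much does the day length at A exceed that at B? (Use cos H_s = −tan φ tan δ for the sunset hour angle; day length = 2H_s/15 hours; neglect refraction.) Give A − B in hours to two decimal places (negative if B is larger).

-1.24 h

A: H_s = arccos(−tan 16.5° · tan -11.0°) = 86.70°, so 2H_s/15 = 11.5600 h.
B: H_s = arccos(−tan -21.4° · tan -14.9°) = 95.99°, so 2H_s/15 = 12.7987 h.
A − B = 11.5600 − 12.7987 = -1.2387 h.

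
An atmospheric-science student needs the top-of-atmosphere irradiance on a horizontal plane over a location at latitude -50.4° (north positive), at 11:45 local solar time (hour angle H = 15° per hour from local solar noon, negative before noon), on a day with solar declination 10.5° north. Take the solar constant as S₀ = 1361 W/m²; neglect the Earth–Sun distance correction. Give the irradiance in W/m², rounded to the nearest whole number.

Hour angle H = 15° × (11.75 − 12) = -3.75°.
cos θ_z = sin φ sin δ + cos φ cos δ cos H = (-0.7705)(0.1822) + (0.6374)(0.9833)(0.9979) = 0.4851.
Top-of-atmosphere irradiance = S₀ cos θ_z = 1361 × 0.4851 = 660.22 W/m².

660 W/m²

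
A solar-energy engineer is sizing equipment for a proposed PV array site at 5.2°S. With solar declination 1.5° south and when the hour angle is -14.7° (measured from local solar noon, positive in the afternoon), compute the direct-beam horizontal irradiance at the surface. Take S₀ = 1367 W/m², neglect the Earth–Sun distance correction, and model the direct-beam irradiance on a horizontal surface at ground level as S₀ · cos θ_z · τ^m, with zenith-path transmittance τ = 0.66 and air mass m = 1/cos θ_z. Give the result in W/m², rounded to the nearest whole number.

858 W/m²

cos θ_z = sin φ sin δ + cos φ cos δ cos H = (-0.0906)(-0.0262) + (0.9959)(0.9997)(0.9673) = 0.9654.
Air mass m = 1/cos θ_z = 1/0.9654 = 1.036; τ^m = 0.66^1.036 = 0.6502.
Surface direct beam = 1367 × 0.9654 × 0.6502 = 858.07 W/m².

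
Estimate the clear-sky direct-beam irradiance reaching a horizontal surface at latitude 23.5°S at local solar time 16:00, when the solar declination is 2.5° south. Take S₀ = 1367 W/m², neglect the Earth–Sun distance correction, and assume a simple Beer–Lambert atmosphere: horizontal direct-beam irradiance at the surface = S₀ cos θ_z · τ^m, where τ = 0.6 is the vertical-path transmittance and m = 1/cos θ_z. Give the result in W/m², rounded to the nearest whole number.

Hour angle H = 15° × (16 − 12) = 60.00°.
cos θ_z = sin(-23.5°) sin(-2.5°) + cos(-23.5°) cos(-2.5°) cos(60.00°) = 0.0174 + 0.4581 = 0.4755.
Air mass m = 1/cos θ_z = 1/0.4755 = 2.103; τ^m = 0.6^2.103 = 0.3415.
Surface direct beam = 1367 × 0.4755 × 0.3415 = 221.98 W/m².

222 W/m²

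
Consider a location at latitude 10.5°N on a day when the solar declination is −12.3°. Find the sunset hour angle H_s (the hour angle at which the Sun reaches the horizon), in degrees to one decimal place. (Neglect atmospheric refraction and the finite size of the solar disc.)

87.7°

cos H_s = −tan(10.5°) · tan(-12.3°) = 0.0404, so H_s = arccos(0.0404) = 87.68°.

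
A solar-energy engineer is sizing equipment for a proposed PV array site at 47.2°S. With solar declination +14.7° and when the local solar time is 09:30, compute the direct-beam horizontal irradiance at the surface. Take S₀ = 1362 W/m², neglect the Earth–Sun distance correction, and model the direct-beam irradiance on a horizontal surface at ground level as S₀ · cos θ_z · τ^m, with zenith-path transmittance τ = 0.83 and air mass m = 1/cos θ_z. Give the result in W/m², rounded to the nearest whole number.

262 W/m²

Hour angle H = 15° × (9.5 − 12) = -37.50°.
cos θ_z = sin(-47.2°) sin(14.7°) + cos(-47.2°) cos(14.7°) cos(-37.50°) = -0.1862 + 0.5214 = 0.3352.
Air mass m = 1/cos θ_z = 1/0.3352 = 2.983; τ^m = 0.83^2.983 = 0.5736.
Surface direct beam = 1362 × 0.3352 × 0.5736 = 261.87 W/m².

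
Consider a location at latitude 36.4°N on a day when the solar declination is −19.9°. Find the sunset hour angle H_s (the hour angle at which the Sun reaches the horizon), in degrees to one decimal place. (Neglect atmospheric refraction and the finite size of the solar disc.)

74.5°

−tan φ tan δ = −(0.7373)(-0.3620) = 0.2669; H_s = arccos(0.2669) = 74.52°.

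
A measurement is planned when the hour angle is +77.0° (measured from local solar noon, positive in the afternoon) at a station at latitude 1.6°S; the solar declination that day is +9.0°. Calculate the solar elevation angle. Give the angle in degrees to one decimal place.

With φ = -1.6°, δ = 9.0°, H = 77.00°: sin φ sin δ = -0.0044, cos φ cos δ cos H = 0.2221, so cos θ_z = 0.2177.
θ_z = arccos(0.2177) = 77.43°, so the elevation is 90° − 77.43° = 12.57°.

12.6°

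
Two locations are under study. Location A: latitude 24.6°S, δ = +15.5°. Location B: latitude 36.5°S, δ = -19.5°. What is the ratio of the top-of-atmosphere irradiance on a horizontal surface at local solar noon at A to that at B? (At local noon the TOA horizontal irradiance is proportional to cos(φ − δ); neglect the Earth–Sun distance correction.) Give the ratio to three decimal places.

0.800

A: cos θ_z = cos(-24.6° − (15.5°)) = 0.7649.
B: cos θ_z = cos(-36.5° − (-19.5°)) = 0.9563.
Ratio A/B = 0.7649 / 0.9563 = 0.7999.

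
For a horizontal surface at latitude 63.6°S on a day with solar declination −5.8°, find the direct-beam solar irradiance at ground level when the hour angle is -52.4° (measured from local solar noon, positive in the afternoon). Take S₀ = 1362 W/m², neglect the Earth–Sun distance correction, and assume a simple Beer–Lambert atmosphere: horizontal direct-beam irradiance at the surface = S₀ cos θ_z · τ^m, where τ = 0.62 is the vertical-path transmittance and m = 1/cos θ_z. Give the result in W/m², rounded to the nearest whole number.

130 W/m²

cos θ_z = sin(-63.6°) sin(-5.8°) + cos(-63.6°) cos(-5.8°) cos(-52.40°) = 0.0905 + 0.2699 = 0.3604.
Air mass m = 1/cos θ_z = 1/0.3604 = 2.775; τ^m = 0.62^2.775 = 0.2654.
Surface direct beam = 1362 × 0.3604 × 0.2654 = 130.28 W/m².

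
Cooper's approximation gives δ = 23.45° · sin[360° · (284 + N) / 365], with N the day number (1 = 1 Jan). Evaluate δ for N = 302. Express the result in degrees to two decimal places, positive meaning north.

360 × (284 + 302) / 365 = 577.973°; sin(577.973°) = -0.6153.
δ = 23.45 × -0.6153 = -14.429° ≈ -14.43°.

-14.43°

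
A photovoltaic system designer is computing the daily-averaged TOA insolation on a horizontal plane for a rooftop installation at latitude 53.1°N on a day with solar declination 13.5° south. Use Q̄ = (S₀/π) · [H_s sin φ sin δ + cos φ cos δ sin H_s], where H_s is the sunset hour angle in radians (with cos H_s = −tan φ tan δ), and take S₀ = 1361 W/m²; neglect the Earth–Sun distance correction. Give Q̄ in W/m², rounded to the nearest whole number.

139 W/m²

−tan φ tan δ = −(1.3319)(-0.2401) = 0.3198; H_s = arccos(0.3198) = 71.35°. In radians, H_s = 1.2453.
H_s sin φ sin δ = 1.2453 × 0.7997 × -0.2334 = -0.2324.
cos φ cos δ sin H_s = 0.6004 × 0.9724 × 0.9475 = 0.5532.
Q̄ = (1361/π) × (-0.2324 + 0.5532) = 433.22 × 0.3208 = 138.98 W/m².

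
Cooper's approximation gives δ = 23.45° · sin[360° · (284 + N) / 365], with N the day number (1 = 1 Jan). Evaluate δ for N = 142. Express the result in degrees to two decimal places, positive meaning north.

+20.34°

360 × (284 + 142) / 365 = 420.164°; sin(420.164°) = 0.8675.
δ = 23.45 × 0.8675 = 20.343° ≈ +20.34°.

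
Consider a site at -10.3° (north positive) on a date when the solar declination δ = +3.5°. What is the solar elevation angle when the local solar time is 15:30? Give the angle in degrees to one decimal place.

Hour angle H = 15° × (15.5 − 12) = 52.50°.
cos θ_z = sin φ sin δ + cos φ cos δ cos H = (-0.1788)(0.0610) + (0.9839)(0.9981)(0.6088) = 0.5870.
θ_z = arccos(0.5870) = 54.06°, so the elevation is 90° − 54.06° = 35.94°.

35.9°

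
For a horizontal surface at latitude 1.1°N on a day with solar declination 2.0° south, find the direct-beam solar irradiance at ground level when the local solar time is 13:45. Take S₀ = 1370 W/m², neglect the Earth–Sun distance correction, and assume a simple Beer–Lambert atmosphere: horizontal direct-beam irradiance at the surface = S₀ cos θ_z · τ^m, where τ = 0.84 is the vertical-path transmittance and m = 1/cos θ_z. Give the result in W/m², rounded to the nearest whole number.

1010 W/m²

Hour angle H = 15° × (13.75 − 12) = 26.25°.
With φ = 1.1°, δ = -2.0°, H = 26.25°: sin φ sin δ = -0.0007, cos φ cos δ cos H = 0.8962, so cos θ_z = 0.8955.
Air mass m = 1/cos θ_z = 1/0.8955 = 1.117; τ^m = 0.84^1.117 = 0.8230.
Surface direct beam = 1370 × 0.8955 × 0.8230 = 1009.69 W/m².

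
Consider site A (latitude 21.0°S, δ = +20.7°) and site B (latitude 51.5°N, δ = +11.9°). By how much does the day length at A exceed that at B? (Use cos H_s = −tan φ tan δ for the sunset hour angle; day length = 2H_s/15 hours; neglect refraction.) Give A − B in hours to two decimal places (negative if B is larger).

A: H_s = arccos(−tan -21.0° · tan 20.7°) = 81.66°, so 2H_s/15 = 10.8880 h.
B: H_s = arccos(−tan 51.5° · tan 11.9°) = 105.36°, so 2H_s/15 = 14.0480 h.
A − B = 10.8880 − 14.0480 = -3.1600 h.

-3.16 h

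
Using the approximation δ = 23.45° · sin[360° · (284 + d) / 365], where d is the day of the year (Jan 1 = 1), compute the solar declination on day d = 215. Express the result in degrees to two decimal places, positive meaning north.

+17.38°

360 × (284 + 215) / 365 = 492.164°; sin(492.164°) = 0.7412.
δ = 23.45 × 0.7412 = 17.381° ≈ +17.38°.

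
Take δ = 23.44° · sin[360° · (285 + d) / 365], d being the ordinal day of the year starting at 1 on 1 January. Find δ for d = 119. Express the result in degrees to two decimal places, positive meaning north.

+14.58°

360 × (285 + 119) / 365 = 398.466°; sin(398.466°) = 0.6221.
δ = 23.44 × 0.6221 = 14.582° ≈ +14.58°.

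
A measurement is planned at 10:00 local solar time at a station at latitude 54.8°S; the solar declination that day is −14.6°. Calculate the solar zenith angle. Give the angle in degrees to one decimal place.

46.4°

Hour angle H = 15° × (10 − 12) = -30.00°.
With φ = -54.8°, δ = -14.6°, H = -30.00°: sin φ sin δ = 0.2060, cos φ cos δ cos H = 0.4831, so cos θ_z = 0.6891.
θ_z = arccos(0.6891) = 46.44°.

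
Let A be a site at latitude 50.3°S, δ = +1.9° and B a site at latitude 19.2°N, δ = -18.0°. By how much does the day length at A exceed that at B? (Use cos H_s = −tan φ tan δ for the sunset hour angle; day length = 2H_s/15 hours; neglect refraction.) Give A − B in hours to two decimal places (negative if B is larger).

+0.56 h

A: H_s = arccos(−tan -50.3° · tan 1.9°) = 87.71°, so 2H_s/15 = 11.6947 h.
B: H_s = arccos(−tan 19.2° · tan -18.0°) = 83.50°, so 2H_s/15 = 11.1333 h.
A − B = 11.6947 − 11.1333 = 0.5614 h.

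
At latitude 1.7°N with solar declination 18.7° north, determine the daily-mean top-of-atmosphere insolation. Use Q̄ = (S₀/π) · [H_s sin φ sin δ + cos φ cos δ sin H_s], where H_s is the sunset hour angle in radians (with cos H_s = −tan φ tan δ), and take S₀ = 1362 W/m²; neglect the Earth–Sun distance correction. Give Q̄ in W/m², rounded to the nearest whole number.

417 W/m²

cos H_s = −tan(1.7°) · tan(18.7°) = -0.0100, so H_s = arccos(-0.0100) = 90.57°. In radians, H_s = 1.5807.
H_s sin φ sin δ = 1.5807 × 0.0297 × 0.3206 = 0.0151.
cos φ cos δ sin H_s = 0.9996 × 0.9472 × 1.0000 = 0.9468.
Q̄ = (1362/π) × (0.0151 + 0.9468) = 433.54 × 0.9619 = 417.02 W/m².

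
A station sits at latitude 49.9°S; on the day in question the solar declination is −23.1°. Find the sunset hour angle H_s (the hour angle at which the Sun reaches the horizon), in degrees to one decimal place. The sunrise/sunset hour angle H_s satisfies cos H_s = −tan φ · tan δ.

cos H_s = −tan(-49.9°) · tan(-23.1°) = -0.5065, so H_s = arccos(-0.5065) = 120.43°.

120.4°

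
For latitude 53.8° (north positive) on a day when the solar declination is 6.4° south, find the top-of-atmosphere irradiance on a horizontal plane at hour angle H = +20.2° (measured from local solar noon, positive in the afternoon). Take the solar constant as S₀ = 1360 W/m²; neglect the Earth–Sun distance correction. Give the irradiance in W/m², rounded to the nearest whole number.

627 W/m²

cos θ_z = sin φ sin δ + cos φ cos δ cos H = (0.8070)(-0.1115) + (0.5906)(0.9938)(0.9385) = 0.4609.
Top-of-atmosphere irradiance = S₀ cos θ_z = 1360 × 0.4609 = 626.82 W/m².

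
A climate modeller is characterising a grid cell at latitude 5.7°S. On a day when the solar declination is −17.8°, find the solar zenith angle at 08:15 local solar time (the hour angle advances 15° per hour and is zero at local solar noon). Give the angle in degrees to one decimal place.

Hour angle H = 15° × (8.25 − 12) = -56.25°.
With φ = -5.7°, δ = -17.8°, H = -56.25°: sin φ sin δ = 0.0304, cos φ cos δ cos H = 0.5264, so cos θ_z = 0.5568.
θ_z = arccos(0.5568) = 56.17°.

56.2°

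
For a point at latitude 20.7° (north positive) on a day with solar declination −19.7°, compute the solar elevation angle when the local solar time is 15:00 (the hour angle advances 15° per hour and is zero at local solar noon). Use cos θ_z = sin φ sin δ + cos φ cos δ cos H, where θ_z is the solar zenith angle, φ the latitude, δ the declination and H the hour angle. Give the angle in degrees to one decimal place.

Hour angle H = 15° × (15 − 12) = 45.00°.
With φ = 20.7°, δ = -19.7°, H = 45.00°: sin φ sin δ = -0.1192, cos φ cos δ cos H = 0.6227, so cos θ_z = 0.5035.
θ_z = arccos(0.5035) = 59.77°, so the elevation is 90° − 59.77° = 30.23°.

30.2°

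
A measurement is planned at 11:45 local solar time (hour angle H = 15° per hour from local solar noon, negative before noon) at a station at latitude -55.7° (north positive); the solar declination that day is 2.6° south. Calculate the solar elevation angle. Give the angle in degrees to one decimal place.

Hour angle H = 15° × (11.75 − 12) = -3.75°.
cos θ_z = sin(-55.7°) sin(-2.6°) + cos(-55.7°) cos(-2.6°) cos(-3.75°) = 0.0375 + 0.5617 = 0.5992.
θ_z = arccos(0.5992) = 53.19°, so the elevation is 90° − 53.19° = 36.81°.

36.8°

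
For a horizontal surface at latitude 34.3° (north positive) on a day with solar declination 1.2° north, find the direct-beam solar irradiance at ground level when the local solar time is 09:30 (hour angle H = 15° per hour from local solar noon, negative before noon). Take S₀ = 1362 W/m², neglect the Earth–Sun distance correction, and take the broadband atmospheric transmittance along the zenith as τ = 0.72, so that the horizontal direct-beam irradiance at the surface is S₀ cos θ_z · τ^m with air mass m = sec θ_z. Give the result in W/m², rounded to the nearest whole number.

555 W/m²

Hour angle H = 15° × (9.5 − 12) = -37.50°.
cos θ_z = sin φ sin δ + cos φ cos δ cos H = (0.5635)(0.0209) + (0.8261)(0.9998)(0.7934) = 0.6671.
Air mass m = 1/cos θ_z = 1/0.6671 = 1.499; τ^m = 0.72^1.499 = 0.6111.
Surface direct beam = 1362 × 0.6671 × 0.6111 = 555.24 W/m².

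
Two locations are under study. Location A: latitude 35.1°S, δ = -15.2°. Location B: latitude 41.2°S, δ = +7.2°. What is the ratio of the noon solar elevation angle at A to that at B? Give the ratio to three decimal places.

1.685

A: 90° − |-35.1 − (-15.2)| = 70.10°.
B: 90° − |-41.2 − (7.2)| = 41.60°.
Ratio A/B = 70.1000 / 41.6000 = 1.6851.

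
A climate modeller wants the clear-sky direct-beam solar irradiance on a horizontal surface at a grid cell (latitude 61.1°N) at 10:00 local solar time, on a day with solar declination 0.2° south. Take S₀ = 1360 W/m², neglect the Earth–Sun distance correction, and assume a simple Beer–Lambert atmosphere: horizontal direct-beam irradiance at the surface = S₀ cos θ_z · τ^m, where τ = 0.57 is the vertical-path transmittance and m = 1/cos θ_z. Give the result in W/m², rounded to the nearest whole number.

146 W/m²

Hour angle H = 15° × (10 − 12) = -30.00°.
With φ = 61.1°, δ = -0.2°, H = -30.00°: sin φ sin δ = -0.0031, cos φ cos δ cos H = 0.4185, so cos θ_z = 0.4154.
Air mass m = 1/cos θ_z = 1/0.4154 = 2.407; τ^m = 0.57^2.407 = 0.2585.
Surface direct beam = 1360 × 0.4154 × 0.2585 = 146.04 W/m².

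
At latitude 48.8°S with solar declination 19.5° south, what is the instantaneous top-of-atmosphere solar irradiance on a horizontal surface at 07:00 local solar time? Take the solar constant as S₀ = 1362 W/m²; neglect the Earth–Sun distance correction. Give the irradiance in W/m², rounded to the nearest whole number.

561 W/m²

Hour angle H = 15° × (7 − 12) = -75.00°.
cos θ_z = sin(-48.8°) sin(-19.5°) + cos(-48.8°) cos(-19.5°) cos(-75.00°) = 0.2512 + 0.1607 = 0.4119.
Top-of-atmosphere irradiance = S₀ cos θ_z = 1362 × 0.4119 = 561.01 W/m².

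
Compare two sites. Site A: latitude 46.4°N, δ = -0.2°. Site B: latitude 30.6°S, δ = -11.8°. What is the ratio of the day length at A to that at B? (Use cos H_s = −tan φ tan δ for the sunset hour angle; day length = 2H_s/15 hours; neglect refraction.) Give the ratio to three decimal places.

A: H_s = arccos(−tan 46.4° · tan -0.2°) = 89.79°, so 2H_s/15 = 11.9720 h.
B: H_s = arccos(−tan -30.6° · tan -11.8°) = 97.10°, so 2H_s/15 = 12.9467 h.
Ratio A/B = 11.9720 / 12.9467 = 0.9247.

0.925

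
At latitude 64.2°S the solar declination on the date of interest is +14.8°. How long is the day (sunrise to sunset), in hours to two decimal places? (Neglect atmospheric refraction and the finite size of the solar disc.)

cos H_s = −tan(-64.2°) · tan(14.8°) = 0.5465, so H_s = arccos(0.5465) = 56.87°.
Day length = 2 H_s / 15° h⁻¹ = 113.74° / 15 = 7.583 h.

7.58 hours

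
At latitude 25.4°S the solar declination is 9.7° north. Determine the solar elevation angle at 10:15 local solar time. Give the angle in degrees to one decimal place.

Hour angle H = 15° × (10.25 − 12) = -26.25°.
cos θ_z = sin(-25.4°) sin(9.7°) + cos(-25.4°) cos(9.7°) cos(-26.25°) = -0.0723 + 0.7986 = 0.7263.
θ_z = arccos(0.7263) = 43.42°, so the elevation is 90° − 43.42° = 46.58°.

46.6°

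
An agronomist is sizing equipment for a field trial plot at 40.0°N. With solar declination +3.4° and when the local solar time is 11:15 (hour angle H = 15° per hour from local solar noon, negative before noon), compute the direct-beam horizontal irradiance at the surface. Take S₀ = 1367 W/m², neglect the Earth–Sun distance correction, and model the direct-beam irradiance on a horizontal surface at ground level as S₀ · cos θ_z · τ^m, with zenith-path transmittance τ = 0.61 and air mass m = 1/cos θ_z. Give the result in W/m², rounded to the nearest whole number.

575 W/m²

Hour angle H = 15° × (11.25 − 12) = -11.25°.
With φ = 40.0°, δ = 3.4°, H = -11.25°: sin φ sin δ = 0.0381, cos φ cos δ cos H = 0.7500, so cos θ_z = 0.7881.
Air mass m = 1/cos θ_z = 1/0.7881 = 1.269; τ^m = 0.61^1.269 = 0.5341.
Surface direct beam = 1367 × 0.7881 × 0.5341 = 575.40 W/m².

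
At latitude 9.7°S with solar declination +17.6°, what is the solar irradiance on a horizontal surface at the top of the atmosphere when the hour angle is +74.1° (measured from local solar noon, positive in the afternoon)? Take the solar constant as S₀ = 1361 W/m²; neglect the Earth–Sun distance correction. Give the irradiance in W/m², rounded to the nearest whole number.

cos θ_z = sin(-9.7°) sin(17.6°) + cos(-9.7°) cos(17.6°) cos(74.10°) = -0.0509 + 0.2574 = 0.2065.
Top-of-atmosphere irradiance = S₀ cos θ_z = 1361 × 0.2065 = 281.05 W/m².

281 W/m²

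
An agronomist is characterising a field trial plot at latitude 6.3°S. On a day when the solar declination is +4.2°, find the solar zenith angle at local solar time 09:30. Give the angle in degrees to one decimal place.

38.9°

Hour angle H = 15° × (9.5 − 12) = -37.50°.
cos θ_z = sin φ sin δ + cos φ cos δ cos H = (-0.1097)(0.0732) + (0.9940)(0.9973)(0.7934) = 0.7785.
θ_z = arccos(0.7785) = 38.88°.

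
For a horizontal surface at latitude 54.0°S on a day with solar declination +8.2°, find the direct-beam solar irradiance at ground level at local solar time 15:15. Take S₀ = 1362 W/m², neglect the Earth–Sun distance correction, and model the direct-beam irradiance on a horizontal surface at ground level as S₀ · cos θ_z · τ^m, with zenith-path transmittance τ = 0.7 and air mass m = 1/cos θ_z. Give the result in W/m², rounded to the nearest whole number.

97 W/m²

Hour angle H = 15° × (15.25 − 12) = 48.75°.
With φ = -54.0°, δ = 8.2°, H = 48.75°: sin φ sin δ = -0.1154, cos φ cos δ cos H = 0.3836, so cos θ_z = 0.2682.
Air mass m = 1/cos θ_z = 1/0.2682 = 3.729; τ^m = 0.7^3.729 = 0.2645.
Surface direct beam = 1362 × 0.2682 × 0.2645 = 96.62 W/m².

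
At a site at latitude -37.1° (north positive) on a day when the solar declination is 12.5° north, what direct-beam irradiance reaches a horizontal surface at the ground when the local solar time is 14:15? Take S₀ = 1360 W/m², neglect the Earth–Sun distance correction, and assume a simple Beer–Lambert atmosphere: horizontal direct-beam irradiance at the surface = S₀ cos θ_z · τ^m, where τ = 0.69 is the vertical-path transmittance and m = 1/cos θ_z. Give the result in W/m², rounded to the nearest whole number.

343 W/m²

Hour angle H = 15° × (14.25 − 12) = 33.75°.
With φ = -37.1°, δ = 12.5°, H = 33.75°: sin φ sin δ = -0.1306, cos φ cos δ cos H = 0.6474, so cos θ_z = 0.5168.
Air mass m = 1/cos θ_z = 1/0.5168 = 1.935; τ^m = 0.69^1.935 = 0.4877.
Surface direct beam = 1360 × 0.5168 × 0.4877 = 342.78 W/m².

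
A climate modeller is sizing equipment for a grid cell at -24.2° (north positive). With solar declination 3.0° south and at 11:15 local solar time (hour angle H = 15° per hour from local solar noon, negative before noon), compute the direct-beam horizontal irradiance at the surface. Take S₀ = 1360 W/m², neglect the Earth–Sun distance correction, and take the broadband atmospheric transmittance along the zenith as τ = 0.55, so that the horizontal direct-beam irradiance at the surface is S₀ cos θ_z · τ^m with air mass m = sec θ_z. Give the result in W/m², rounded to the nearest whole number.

Hour angle H = 15° × (11.25 − 12) = -11.25°.
cos θ_z = sin(-24.2°) sin(-3.0°) + cos(-24.2°) cos(-3.0°) cos(-11.25°) = 0.0215 + 0.8934 = 0.9149.
Air mass m = 1/cos θ_z = 1/0.9149 = 1.093; τ^m = 0.55^1.093 = 0.5203.
Surface direct beam = 1360 × 0.9149 × 0.5203 = 647.39 W/m².

647 W/m²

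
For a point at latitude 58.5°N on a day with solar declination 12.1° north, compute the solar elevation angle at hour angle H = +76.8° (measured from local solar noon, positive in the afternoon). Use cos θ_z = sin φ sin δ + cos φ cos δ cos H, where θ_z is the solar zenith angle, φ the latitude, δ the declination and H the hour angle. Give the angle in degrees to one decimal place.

17.2°

cos θ_z = sin(58.5°) sin(12.1°) + cos(58.5°) cos(12.1°) cos(76.80°) = 0.1787 + 0.1167 = 0.2954.
θ_z = arccos(0.2954) = 72.82°, so the elevation is 90° − 72.82° = 17.18°.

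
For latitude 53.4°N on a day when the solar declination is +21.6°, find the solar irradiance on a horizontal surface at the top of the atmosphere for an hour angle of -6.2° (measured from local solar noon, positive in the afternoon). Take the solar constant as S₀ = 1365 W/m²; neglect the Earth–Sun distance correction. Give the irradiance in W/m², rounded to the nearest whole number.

1156 W/m²

cos θ_z = sin(53.4°) sin(21.6°) + cos(53.4°) cos(21.6°) cos(-6.20°) = 0.2955 + 0.5511 = 0.8466.
Top-of-atmosphere irradiance = S₀ cos θ_z = 1365 × 0.8466 = 1155.61 W/m².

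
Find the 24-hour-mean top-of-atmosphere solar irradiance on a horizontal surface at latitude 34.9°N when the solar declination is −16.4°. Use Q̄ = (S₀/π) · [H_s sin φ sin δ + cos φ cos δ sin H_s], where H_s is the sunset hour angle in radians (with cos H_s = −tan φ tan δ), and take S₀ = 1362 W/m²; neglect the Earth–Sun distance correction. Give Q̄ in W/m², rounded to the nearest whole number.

238 W/m²

cos H_s = −tan(34.9°) · tan(-16.4°) = 0.2053, so H_s = arccos(0.2053) = 78.15°. In radians, H_s = 1.3640.
H_s sin φ sin δ = 1.3640 × 0.5721 × -0.2823 = -0.2203.
cos φ cos δ sin H_s = 0.8202 × 0.9593 × 0.9787 = 0.7701.
Q̄ = (1362/π) × (-0.2203 + 0.7701) = 433.54 × 0.5498 = 238.36 W/m².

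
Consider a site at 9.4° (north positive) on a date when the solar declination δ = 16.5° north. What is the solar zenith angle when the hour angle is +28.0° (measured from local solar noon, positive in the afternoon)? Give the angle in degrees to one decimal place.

28.2°

With φ = 9.4°, δ = 16.5°, H = 28.00°: sin φ sin δ = 0.0464, cos φ cos δ cos H = 0.8352, so cos θ_z = 0.8816.
θ_z = arccos(0.8816) = 28.16°.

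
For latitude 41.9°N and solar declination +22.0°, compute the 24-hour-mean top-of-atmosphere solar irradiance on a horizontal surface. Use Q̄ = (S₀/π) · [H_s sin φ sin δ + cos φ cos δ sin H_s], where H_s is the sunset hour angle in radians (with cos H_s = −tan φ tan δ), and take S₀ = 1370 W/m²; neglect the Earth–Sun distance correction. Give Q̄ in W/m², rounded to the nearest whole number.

−tan φ tan δ = −(0.8972)(0.4040) = -0.3625; H_s = arccos(-0.3625) = 111.25°. In radians, H_s = 1.9417.
H_s sin φ sin δ = 1.9417 × 0.6678 × 0.3746 = 0.4857.
cos φ cos δ sin H_s = 0.7443 × 0.9272 × 0.9320 = 0.6432.
Q̄ = (1370/π) × (0.4857 + 0.6432) = 436.08 × 1.1289 = 492.29 W/m².

492 W/m²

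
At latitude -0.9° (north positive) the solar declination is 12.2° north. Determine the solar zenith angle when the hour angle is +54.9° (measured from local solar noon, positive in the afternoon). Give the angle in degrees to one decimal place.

cos θ_z = sin φ sin δ + cos φ cos δ cos H = (-0.0157)(0.2113) + (0.9999)(0.9774)(0.5750) = 0.5586.
θ_z = arccos(0.5586) = 56.04°.

56.0°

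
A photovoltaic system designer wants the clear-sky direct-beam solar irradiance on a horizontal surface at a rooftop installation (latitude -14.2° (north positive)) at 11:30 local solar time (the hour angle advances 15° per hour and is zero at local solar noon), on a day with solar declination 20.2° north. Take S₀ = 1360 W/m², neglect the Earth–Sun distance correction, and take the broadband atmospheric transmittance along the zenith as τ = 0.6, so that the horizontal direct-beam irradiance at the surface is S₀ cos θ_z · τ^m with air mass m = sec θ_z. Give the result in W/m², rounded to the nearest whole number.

595 W/m²

Hour angle H = 15° × (11.5 − 12) = -7.50°.
With φ = -14.2°, δ = 20.2°, H = -7.50°: sin φ sin δ = -0.0847, cos φ cos δ cos H = 0.9020, so cos θ_z = 0.8173.
Air mass m = 1/cos θ_z = 1/0.8173 = 1.224; τ^m = 0.6^1.224 = 0.5351.
Surface direct beam = 1360 × 0.8173 × 0.5351 = 594.78 W/m².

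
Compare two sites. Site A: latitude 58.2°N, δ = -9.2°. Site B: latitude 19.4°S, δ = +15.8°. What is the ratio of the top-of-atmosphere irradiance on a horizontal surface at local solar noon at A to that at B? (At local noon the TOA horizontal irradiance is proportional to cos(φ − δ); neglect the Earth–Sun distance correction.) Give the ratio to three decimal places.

A: cos θ_z = cos(58.2° − (-9.2°)) = 0.3843.
B: cos θ_z = cos(-19.4° − (15.8°)) = 0.8171.
Ratio A/B = 0.3843 / 0.8171 = 0.4703.

0.470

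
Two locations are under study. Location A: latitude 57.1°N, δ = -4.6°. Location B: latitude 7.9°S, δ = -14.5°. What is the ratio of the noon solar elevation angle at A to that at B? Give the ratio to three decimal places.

A: 90° − |57.1 − (-4.6)| = 28.30°.
B: 90° − |-7.9 − (-14.5)| = 83.40°.
Ratio A/B = 28.3000 / 83.4000 = 0.3393.

0.339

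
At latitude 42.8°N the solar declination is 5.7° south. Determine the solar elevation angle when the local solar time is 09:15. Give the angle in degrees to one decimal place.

Hour angle H = 15° × (9.25 − 12) = -41.25°.
cos θ_z = sin(42.8°) sin(-5.7°) + cos(42.8°) cos(-5.7°) cos(-41.25°) = -0.0675 + 0.5489 = 0.4814.
θ_z = arccos(0.4814) = 61.22°, so the elevation is 90° − 61.22° = 28.78°.

28.8°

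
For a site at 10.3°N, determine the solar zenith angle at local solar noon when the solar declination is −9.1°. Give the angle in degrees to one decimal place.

19.4°

At local solar noon the hour angle is zero, so the zenith angle is |φ − δ| = |10.3° − (-9.1°)| = 19.4°.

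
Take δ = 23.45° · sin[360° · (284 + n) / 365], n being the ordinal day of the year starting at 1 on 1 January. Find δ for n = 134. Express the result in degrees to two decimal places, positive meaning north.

+18.55°

360 × (284 + 134) / 365 = 412.274°; sin(412.274°) = 0.7909.
δ = 23.45 × 0.7909 = 18.547° ≈ +18.55°.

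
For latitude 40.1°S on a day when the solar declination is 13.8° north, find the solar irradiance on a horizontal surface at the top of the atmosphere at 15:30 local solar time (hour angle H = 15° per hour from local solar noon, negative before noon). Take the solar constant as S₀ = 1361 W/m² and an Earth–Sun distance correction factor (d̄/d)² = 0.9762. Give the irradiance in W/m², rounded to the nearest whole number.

Hour angle H = 15° × (15.5 − 12) = 52.50°.
cos θ_z = sin(-40.1°) sin(13.8°) + cos(-40.1°) cos(13.8°) cos(52.50°) = -0.1536 + 0.4522 = 0.2986.
Top-of-atmosphere irradiance = S₀ (d̄/d)² cos θ_z = 1361 × 0.9762 × 0.2986 = 396.72 W/m².

397 W/m²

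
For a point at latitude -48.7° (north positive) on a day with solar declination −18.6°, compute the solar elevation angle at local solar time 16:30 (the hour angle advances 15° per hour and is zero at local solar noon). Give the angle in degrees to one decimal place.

28.6°

Hour angle H = 15° × (16.5 − 12) = 67.50°.
cos θ_z = sin φ sin δ + cos φ cos δ cos H = (-0.7513)(-0.3190) + (0.6600)(0.9478)(0.3827) = 0.4791.
θ_z = arccos(0.4791) = 61.37°, so the elevation is 90° − 61.37° = 28.63°.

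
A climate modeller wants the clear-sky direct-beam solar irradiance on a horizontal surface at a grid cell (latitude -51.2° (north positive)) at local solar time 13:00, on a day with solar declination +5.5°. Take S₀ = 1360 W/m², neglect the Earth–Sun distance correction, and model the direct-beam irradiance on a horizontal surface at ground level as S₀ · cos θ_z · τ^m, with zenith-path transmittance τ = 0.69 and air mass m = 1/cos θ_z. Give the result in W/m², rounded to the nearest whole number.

355 W/m²

Hour angle H = 15° × (13 − 12) = 15.00°.
cos θ_z = sin(-51.2°) sin(5.5°) + cos(-51.2°) cos(5.5°) cos(15.00°) = -0.0747 + 0.6025 = 0.5278.
Air mass m = 1/cos θ_z = 1/0.5278 = 1.895; τ^m = 0.69^1.895 = 0.4950.
Surface direct beam = 1360 × 0.5278 × 0.4950 = 355.31 W/m².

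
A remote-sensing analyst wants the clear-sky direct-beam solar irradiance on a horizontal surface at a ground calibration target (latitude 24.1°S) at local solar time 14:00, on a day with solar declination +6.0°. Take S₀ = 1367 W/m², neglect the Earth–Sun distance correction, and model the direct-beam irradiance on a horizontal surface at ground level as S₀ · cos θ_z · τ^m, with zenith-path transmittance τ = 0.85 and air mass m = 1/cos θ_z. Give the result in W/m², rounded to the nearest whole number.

Hour angle H = 15° × (14 − 12) = 30.00°.
cos θ_z = sin φ sin δ + cos φ cos δ cos H = (-0.4083)(0.1045) + (0.9128)(0.9945)(0.8660) = 0.7435.
Air mass m = 1/cos θ_z = 1/0.7435 = 1.345; τ^m = 0.85^1.345 = 0.8037.
Surface direct beam = 1367 × 0.7435 × 0.8037 = 816.85 W/m².

817 W/m²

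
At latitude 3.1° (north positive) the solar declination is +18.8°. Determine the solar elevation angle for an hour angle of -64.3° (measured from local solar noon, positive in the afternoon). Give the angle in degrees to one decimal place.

25.3°

cos θ_z = sin(3.1°) sin(18.8°) + cos(3.1°) cos(18.8°) cos(-64.30°) = 0.0174 + 0.4099 = 0.4273.
θ_z = arccos(0.4273) = 64.70°, so the elevation is 90° − 64.70° = 25.30°.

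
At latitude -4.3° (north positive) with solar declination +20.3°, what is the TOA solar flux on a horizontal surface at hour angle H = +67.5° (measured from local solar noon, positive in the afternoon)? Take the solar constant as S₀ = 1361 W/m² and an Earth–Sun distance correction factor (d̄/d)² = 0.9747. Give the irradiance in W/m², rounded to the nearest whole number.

cos θ_z = sin(-4.3°) sin(20.3°) + cos(-4.3°) cos(20.3°) cos(67.50°) = -0.0260 + 0.3579 = 0.3319.
Top-of-atmosphere irradiance = S₀ (d̄/d)² cos θ_z = 1361 × 0.9747 × 0.3319 = 440.29 W/m².

440 W/m²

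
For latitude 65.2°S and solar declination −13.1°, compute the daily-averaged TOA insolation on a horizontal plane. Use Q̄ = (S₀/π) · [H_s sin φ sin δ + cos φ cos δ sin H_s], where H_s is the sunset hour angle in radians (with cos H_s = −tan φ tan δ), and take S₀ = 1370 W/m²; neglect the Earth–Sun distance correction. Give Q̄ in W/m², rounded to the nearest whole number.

The sunset hour angle satisfies cos H_s = −tan φ tan δ = -0.5036, giving H_s = 120.24°. In radians, H_s = 2.0986.
H_s sin φ sin δ = 2.0986 × -0.9078 × -0.2267 = 0.4319.
cos φ cos δ sin H_s = 0.4195 × 0.9740 × 0.8639 = 0.3530.
Q̄ = (1370/π) × (0.4319 + 0.3530) = 436.08 × 0.7849 = 342.28 W/m².

342 W/m²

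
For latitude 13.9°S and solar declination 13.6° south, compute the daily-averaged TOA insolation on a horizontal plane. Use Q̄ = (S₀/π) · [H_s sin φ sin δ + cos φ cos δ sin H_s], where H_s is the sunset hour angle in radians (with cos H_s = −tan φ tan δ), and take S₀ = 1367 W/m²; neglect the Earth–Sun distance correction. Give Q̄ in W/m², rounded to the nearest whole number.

The sunset hour angle satisfies cos H_s = −tan φ tan δ = -0.0599, giving H_s = 93.43°. In radians, H_s = 1.6307.
H_s sin φ sin δ = 1.6307 × -0.2402 × -0.2351 = 0.0921.
cos φ cos δ sin H_s = 0.9707 × 0.9720 × 0.9982 = 0.9418.
Q̄ = (1367/π) × (0.0921 + 0.9418) = 435.13 × 1.0339 = 449.88 W/m².

450 W/m²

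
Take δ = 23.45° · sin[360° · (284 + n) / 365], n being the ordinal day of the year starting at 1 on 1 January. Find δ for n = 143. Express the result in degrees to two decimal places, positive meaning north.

+20.54°

360 × (284 + 143) / 365 = 421.151°; sin(421.151°) = 0.8759.
δ = 23.45 × 0.8759 = 20.540° ≈ +20.54°.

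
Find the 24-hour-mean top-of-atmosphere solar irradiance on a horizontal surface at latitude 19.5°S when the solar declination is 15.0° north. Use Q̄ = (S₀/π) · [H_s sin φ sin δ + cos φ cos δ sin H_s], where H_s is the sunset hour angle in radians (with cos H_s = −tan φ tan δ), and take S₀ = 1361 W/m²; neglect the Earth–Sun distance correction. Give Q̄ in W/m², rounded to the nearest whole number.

The sunset hour angle satisfies cos H_s = −tan φ tan δ = 0.0949, giving H_s = 84.55°. In radians, H_s = 1.4757.
H_s sin φ sin δ = 1.4757 × -0.3338 × 0.2588 = -0.1275.
cos φ cos δ sin H_s = 0.9426 × 0.9659 × 0.9955 = 0.9064.
Q̄ = (1361/π) × (-0.1275 + 0.9064) = 433.22 × 0.7789 = 337.44 W/m².

337 W/m²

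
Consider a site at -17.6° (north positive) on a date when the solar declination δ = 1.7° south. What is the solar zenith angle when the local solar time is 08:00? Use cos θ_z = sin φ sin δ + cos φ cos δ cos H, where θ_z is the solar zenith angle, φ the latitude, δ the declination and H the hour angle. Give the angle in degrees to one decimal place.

61.0°

Hour angle H = 15° × (8 − 12) = -60.00°.
With φ = -17.6°, δ = -1.7°, H = -60.00°: sin φ sin δ = 0.0090, cos φ cos δ cos H = 0.4764, so cos θ_z = 0.4854.
θ_z = arccos(0.4854) = 60.96°.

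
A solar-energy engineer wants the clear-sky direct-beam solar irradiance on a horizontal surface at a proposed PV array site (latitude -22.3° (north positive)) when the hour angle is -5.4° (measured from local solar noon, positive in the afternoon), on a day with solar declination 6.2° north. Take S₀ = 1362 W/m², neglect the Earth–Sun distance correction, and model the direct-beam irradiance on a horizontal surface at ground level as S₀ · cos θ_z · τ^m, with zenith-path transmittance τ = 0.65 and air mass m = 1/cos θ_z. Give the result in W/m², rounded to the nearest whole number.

728 W/m²

With φ = -22.3°, δ = 6.2°, H = -5.40°: sin φ sin δ = -0.0410, cos φ cos δ cos H = 0.9157, so cos θ_z = 0.8747.
Air mass m = 1/cos θ_z = 1/0.8747 = 1.143; τ^m = 0.65^1.143 = 0.6112.
Surface direct beam = 1362 × 0.8747 × 0.6112 = 728.15 W/m².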